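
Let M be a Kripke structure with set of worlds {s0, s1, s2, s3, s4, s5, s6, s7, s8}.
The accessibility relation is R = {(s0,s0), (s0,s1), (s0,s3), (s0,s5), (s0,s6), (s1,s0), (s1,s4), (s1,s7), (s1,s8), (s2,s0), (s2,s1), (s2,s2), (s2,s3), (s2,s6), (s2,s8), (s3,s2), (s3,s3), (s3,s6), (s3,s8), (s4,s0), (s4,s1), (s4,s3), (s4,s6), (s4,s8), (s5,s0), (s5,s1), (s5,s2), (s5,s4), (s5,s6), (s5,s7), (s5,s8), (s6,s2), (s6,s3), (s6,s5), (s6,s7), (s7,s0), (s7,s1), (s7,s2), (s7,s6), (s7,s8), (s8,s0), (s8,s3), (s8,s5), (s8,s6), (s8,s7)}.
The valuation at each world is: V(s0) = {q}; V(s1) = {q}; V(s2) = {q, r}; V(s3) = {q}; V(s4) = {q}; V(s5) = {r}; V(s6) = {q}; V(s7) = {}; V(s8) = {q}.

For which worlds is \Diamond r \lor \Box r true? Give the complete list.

Let φ = \Diamond r \lor \Box r. Evaluate φ at each world:
  s0 (successors {s0, s1, s3, s5, s6}): φ is true.
  s1 (successors {s0, s4, s7, s8}): φ is false.
  s2 (successors {s0, s1, s2, s3, s6, s8}): φ is true.
  s3 (successors {s2, s3, s6, s8}): φ is true.
  s4 (successors {s0, s1, s3, s6, s8}): φ is false.
  s5 (successors {s0, s1, s2, s4, s6, s7, s8}): φ is true.
  s6 (successors {s2, s3, s5, s7}): φ is true.
  s7 (successors {s0, s1, s2, s6, s8}): φ is true.
  s8 (successors {s0, s3, s5, s6, s7}): φ is true.
For instance, at s3:
  At s3: \Diamond r is true, \Box r is false, so \Diamond r \lor \Box r is true.
    At s3: \Diamond r requires r at some successor in {s2, s3, s6, s8}.
      r holds at s2, so \Diamond r is true at s3.
    At s3: \Box r requires r at every successor {s2, s3, s6, s8}.
      r fails at s3, so \Box r is false at s3.
Satisfying worlds: {s0, s2, s3, s5, s6, s7, s8}

s0, s2, s3, s5, s6, s7, s8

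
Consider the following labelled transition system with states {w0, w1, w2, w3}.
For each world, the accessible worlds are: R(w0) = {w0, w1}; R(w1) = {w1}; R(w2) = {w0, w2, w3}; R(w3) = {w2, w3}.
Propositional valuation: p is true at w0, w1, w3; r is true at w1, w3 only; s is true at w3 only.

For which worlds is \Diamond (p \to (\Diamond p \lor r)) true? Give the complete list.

w0, w1, w2, w3

Let φ = \Diamond (p \to (\Diamond p \lor r)). Evaluate φ at each world:
  w0 (successors {w0, w1}): φ is true.
  w1 (successors {w1}): φ is true.
  w2 (successors {w0, w2, w3}): φ is true.
  w3 (successors {w2, w3}): φ is true.
For instance, at w2:
  At w2: \Diamond (p \to (\Diamond p \lor r)) requires p \to (\Diamond p \lor r) at some successor in {w0, w2, w3}.
    p \to (\Diamond p \lor r) holds at w0, so \Diamond (p \to (\Diamond p \lor r)) is true at w2.
      At w0: p is true, \Diamond p \lor r is true, so p \to (\Diamond p \lor r) is true.
Satisfying worlds: {w0, w1, w2, w3}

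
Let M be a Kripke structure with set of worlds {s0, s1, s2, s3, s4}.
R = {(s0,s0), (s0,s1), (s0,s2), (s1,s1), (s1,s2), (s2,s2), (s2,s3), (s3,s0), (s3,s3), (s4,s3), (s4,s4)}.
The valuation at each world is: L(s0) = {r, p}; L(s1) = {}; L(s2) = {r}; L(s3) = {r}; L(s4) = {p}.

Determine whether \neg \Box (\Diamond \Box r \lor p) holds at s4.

No

At s4: \Box (\Diamond \Box r \lor p) is true, so \neg \Box (\Diamond \Box r \lor p) is false.
  At s4: \Box (\Diamond \Box r \lor p) requires \Diamond \Box r \lor p at every successor {s3, s4}.
      At s3: \Diamond \Box r is true, p is false, so \Diamond \Box r \lor p is true.
      At s4: \Diamond \Box r is true, p is true, so \Diamond \Box r \lor p is true.
  So \Box (\Diamond \Box r \lor p) is true at s4.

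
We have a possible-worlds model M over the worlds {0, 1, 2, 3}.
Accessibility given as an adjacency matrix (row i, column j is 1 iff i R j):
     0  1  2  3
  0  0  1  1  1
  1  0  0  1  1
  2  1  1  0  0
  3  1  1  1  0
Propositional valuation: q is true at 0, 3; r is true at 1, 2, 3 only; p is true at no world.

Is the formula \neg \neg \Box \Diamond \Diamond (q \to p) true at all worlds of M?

Yes

Let φ = \neg \neg \Box \Diamond \Diamond (q \to p). Evaluate φ at each world:
  0 (successors {1, 2, 3}): φ is true.
  1 (successors {2, 3}): φ is true.
  2 (successors {0, 1}): φ is true.
  3 (successors {0, 1, 2}): φ is true.
For instance, at 2:
  At 2: \neg \Box \Diamond \Diamond (q \to p) is false, so \neg \neg \Box \Diamond \Diamond (q \to p) is true.
    At 2: \Box \Diamond \Diamond (q \to p) is true, so \neg \Box \Diamond \Diamond (q \to p) is false.
      At 2: \Box \Diamond \Diamond (q \to p) requires \Diamond \Diamond (q \to p) at every successor {0, 1}.
        At 0: \Diamond \Diamond (q \to p) is true.
        At 1: \Diamond \Diamond (q \to p) is true.
      So \Box \Diamond \Diamond (q \to p) is true at 2.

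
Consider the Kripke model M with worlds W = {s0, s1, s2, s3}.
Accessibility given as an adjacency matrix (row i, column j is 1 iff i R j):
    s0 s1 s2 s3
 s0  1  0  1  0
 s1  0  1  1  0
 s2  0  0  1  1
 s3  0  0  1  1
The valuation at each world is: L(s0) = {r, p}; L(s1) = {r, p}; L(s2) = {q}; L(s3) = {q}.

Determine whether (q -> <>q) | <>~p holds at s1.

Yes

At s1: q -> <>q is true, <>~p is true, so (q -> <>q) | <>~p is true.
  At s1: q is false, <>q is true, so q -> <>q is true.
    At s1: <>q requires q at some successor in {s1, s2}.
      q holds at s2, so <>q is true at s1.
  At s1: <>~p requires ~p at some successor in {s1, s2}.
    ~p holds at s2, so <>~p is true at s1.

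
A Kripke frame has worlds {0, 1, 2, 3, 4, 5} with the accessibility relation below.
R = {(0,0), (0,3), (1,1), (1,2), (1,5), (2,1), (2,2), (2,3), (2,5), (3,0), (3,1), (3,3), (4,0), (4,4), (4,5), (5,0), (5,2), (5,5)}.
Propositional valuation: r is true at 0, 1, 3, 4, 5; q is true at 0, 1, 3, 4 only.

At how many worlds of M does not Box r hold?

3

Let φ = not Box r. Evaluate φ at each world:
  0 (successors {0, 3}): φ is false.
  1 (successors {1, 2, 5}): φ is true.
  2 (successors {1, 2, 3, 5}): φ is true.
  3 (successors {0, 1, 3}): φ is false.
  4 (successors {0, 4, 5}): φ is false.
  5 (successors {0, 2, 5}): φ is true.
For instance, at 3:
  At 3: Box r is true, so not Box r is false.
    At 3: Box r requires r at every successor {0, 1, 3}.
      At 0: r is true.
      At 1: r is true.
      At 3: r is true.
    So Box r is true at 3.
Satisfying worlds: {1, 2, 5}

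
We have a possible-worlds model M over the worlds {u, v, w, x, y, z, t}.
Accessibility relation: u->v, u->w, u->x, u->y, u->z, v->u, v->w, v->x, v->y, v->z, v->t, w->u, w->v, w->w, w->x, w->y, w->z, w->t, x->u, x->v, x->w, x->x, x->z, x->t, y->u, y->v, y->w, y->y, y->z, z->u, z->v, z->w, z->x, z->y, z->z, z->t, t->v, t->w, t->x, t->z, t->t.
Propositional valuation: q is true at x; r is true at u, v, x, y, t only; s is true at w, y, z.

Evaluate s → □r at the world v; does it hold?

Recall that □ψ holds at a world iff ψ holds at every accessible world, and ◇ψ holds iff ψ holds at some accessible world.
At v: s is false, □r is false, so s → □r is true.
  At v: □r requires r at every successor {u, w, x, y, z, t}.
    r fails at w, so □r is false at v.

Yes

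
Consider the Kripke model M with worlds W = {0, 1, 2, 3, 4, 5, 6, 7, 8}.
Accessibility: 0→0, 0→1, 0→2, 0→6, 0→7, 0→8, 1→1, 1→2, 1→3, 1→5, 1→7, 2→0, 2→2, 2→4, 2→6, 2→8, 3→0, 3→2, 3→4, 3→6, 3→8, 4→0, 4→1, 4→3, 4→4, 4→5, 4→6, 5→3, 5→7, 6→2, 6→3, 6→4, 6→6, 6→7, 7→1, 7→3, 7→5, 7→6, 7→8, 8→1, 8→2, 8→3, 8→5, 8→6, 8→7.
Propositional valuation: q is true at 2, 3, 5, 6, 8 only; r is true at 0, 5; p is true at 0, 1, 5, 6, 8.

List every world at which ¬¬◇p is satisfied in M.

Let φ = ¬¬◇p. Evaluate φ at each world:
  0 (successors {0, 1, 2, 6, 7, 8}): φ is true.
  1 (successors {1, 2, 3, 5, 7}): φ is true.
  2 (successors {0, 2, 4, 6, 8}): φ is true.
  3 (successors {0, 2, 4, 6, 8}): φ is true.
  4 (successors {0, 1, 3, 4, 5, 6}): φ is true.
  5 (successors {3, 7}): φ is false.
  6 (successors {2, 3, 4, 6, 7}): φ is true.
  7 (successors {1, 3, 5, 6, 8}): φ is true.
  8 (successors {1, 2, 3, 5, 6, 7}): φ is true.
For instance, at 3:
  At 3: ¬◇p is false, so ¬¬◇p is true.
    At 3: ◇p is true, so ¬◇p is false.
      At 3: ◇p requires p at some successor in {0, 2, 4, 6, 8}.
        p holds at 0, so ◇p is true at 3.
Satisfying worlds: {0, 1, 2, 3, 4, 6, 7, 8}

0, 1, 2, 3, 4, 6, 7, 8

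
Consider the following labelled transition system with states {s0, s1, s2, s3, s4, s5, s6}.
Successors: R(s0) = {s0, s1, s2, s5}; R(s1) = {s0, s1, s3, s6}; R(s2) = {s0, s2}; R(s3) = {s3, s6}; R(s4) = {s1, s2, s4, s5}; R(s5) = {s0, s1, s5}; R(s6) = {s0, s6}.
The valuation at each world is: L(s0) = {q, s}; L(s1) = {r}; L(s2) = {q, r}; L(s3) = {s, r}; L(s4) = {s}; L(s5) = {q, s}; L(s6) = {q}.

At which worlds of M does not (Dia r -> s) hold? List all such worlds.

s1, s2

Let φ = not (Dia r -> s). Evaluate φ at each world:
  s0 (successors {s0, s1, s2, s5}): φ is false.
  s1 (successors {s0, s1, s3, s6}): φ is true.
  s2 (successors {s0, s2}): φ is true.
  s3 (successors {s3, s6}): φ is false.
  s4 (successors {s1, s2, s4, s5}): φ is false.
  s5 (successors {s0, s1, s5}): φ is false.
  s6 (successors {s0, s6}): φ is false.
For instance, at s1:
  At s1: Dia r -> s is false, so not (Dia r -> s) is true.
    At s1: Dia r is true, s is false, so Dia r -> s is false.
      At s1: Dia r requires r at some successor in {s0, s1, s3, s6}.
        r holds at s1, so Dia r is true at s1.
Satisfying worlds: {s1, s2}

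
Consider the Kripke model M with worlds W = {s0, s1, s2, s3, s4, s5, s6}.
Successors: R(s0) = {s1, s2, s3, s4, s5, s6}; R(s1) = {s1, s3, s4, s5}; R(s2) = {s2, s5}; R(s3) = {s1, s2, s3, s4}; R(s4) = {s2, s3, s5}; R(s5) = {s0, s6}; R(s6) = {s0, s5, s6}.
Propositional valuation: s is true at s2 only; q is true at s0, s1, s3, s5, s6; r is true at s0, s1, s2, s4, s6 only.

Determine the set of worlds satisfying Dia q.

s0, s1, s2, s3, s4, s5, s6

Let φ = Dia q. Evaluate φ at each world:
  s0 (successors {s1, s2, s3, s4, s5, s6}): φ is true.
  s1 (successors {s1, s3, s4, s5}): φ is true.
  s2 (successors {s2, s5}): φ is true.
  s3 (successors {s1, s2, s3, s4}): φ is true.
  s4 (successors {s2, s3, s5}): φ is true.
  s5 (successors {s0, s6}): φ is true.
  s6 (successors {s0, s5, s6}): φ is true.
For instance, at s5:
  At s5: Dia q requires q at some successor in {s0, s6}.
    q holds at s0, so Dia q is true at s5.
Satisfying worlds: {s0, s1, s2, s3, s4, s5, s6}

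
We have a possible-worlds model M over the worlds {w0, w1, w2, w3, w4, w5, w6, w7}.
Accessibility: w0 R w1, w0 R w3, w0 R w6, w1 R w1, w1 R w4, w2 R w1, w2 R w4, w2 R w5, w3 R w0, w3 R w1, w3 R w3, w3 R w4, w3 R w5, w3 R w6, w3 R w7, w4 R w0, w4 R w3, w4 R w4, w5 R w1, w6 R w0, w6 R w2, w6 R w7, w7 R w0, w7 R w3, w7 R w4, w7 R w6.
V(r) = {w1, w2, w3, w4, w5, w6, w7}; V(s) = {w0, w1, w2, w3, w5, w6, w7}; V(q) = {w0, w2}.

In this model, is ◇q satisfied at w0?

No

At w0: ◇q requires q at some successor in {w1, w3, w6}.
  At w1: q is false.
  At w3: q is false.
  At w6: q is false.
So ◇q is false at w0.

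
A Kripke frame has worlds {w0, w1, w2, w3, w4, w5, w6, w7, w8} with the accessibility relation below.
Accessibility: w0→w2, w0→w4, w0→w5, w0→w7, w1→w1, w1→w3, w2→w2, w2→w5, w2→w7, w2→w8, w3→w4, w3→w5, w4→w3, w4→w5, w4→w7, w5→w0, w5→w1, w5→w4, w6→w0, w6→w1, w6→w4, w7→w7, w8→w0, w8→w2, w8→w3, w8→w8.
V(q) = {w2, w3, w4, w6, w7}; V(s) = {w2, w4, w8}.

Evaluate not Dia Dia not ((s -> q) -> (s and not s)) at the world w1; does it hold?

At w1: Dia Dia not ((s -> q) -> (s and not s)) is true, so not Dia Dia not ((s -> q) -> (s and not s)) is false.
  At w1: Dia Dia not ((s -> q) -> (s and not s)) requires Dia not ((s -> q) -> (s and not s)) at some successor in {w1, w3}.
    Dia not ((s -> q) -> (s and not s)) holds at w1, so Dia Dia not ((s -> q) -> (s and not s)) is true at w1.
      At w1: Dia not ((s -> q) -> (s and not s)) requires not ((s -> q) -> (s and not s)) at some successor in {w1, w3}.
        not ((s -> q) -> (s and not s)) holds at w1, so Dia not ((s -> q) -> (s and not s)) is true at w1.

No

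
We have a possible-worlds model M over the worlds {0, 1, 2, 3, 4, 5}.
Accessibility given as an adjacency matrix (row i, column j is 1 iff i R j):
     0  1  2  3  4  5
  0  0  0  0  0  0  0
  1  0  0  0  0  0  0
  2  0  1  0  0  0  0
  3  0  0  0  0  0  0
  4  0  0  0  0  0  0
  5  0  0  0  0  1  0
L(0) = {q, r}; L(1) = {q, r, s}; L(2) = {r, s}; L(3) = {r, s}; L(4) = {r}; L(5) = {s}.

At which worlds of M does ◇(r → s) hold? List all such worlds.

Let φ = ◇(r → s). Evaluate φ at each world:
  0 (successors ∅): φ is false.
  1 (successors ∅): φ is false.
  2 (successors {1}): φ is true.
  3 (successors ∅): φ is false.
  4 (successors ∅): φ is false.
  5 (successors {4}): φ is false.
For instance, at 2:
  At 2: ◇(r → s) requires r → s at some successor in {1}.
    r → s holds at 1, so ◇(r → s) is true at 2.
Satisfying worlds: {2}

2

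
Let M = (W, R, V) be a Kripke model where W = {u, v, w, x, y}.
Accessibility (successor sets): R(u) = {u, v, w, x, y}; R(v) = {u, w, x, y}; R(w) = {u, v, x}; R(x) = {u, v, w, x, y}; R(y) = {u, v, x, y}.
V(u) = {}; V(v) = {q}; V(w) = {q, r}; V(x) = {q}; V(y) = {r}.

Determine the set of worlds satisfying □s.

none

Recall that □ψ holds at a world iff ψ holds at every accessible world, and ◇ψ holds iff ψ holds at some accessible world.
Let φ = □s. Evaluate φ at each world:
  u (successors {u, v, w, x, y}): φ is false.
  v (successors {u, w, x, y}): φ is false.
  w (successors {u, v, x}): φ is false.
  x (successors {u, v, w, x, y}): φ is false.
  y (successors {u, v, x, y}): φ is false.
For instance, at x:
  At x: □s requires s at every successor {u, v, w, x, y}.
    s fails at u, so □s is false at x.
Satisfying worlds: none.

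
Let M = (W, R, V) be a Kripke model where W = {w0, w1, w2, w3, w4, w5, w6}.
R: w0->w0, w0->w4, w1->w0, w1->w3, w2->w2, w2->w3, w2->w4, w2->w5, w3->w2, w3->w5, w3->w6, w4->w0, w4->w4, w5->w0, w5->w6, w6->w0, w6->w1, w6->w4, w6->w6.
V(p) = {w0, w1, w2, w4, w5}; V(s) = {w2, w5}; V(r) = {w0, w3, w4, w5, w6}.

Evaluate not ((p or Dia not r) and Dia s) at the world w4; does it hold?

Yes

Recall that Dia ψ holds at a world iff ψ holds at some accessible world.
At w4: (p or Dia not r) and Dia s is false, so not ((p or Dia not r) and Dia s) is true.
  At w4: p or Dia not r is true, Dia s is false, so (p or Dia not r) and Dia s is false.
    At w4: p is true, Dia not r is false, so p or Dia not r is true.
      At w4: Dia not r requires not r at some successor in {w0, w4}.
        At w0: not r is false.
        At w4: not r is false.
      So Dia not r is false at w4.
    At w4: Dia s requires s at some successor in {w0, w4}.
      At w0: s is false.
      At w4: s is false.
    So Dia s is false at w4.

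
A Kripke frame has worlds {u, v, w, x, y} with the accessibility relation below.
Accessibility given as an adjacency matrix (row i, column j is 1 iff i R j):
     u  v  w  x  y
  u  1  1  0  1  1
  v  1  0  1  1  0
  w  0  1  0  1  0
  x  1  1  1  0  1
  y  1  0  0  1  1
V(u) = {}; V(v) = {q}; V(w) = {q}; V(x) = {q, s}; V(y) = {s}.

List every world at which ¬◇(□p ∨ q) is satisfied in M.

none

Let φ = ¬◇(□p ∨ q). Evaluate φ at each world:
  u (successors {u, v, x, y}): φ is false.
  v (successors {u, w, x}): φ is false.
  w (successors {v, x}): φ is false.
  x (successors {u, v, w, y}): φ is false.
  y (successors {u, x, y}): φ is false.
For instance, at v:
  At v: ◇(□p ∨ q) is true, so ¬◇(□p ∨ q) is false.
    At v: ◇(□p ∨ q) requires □p ∨ q at some successor in {u, w, x}.
      □p ∨ q holds at w, so ◇(□p ∨ q) is true at v.
Satisfying worlds: none.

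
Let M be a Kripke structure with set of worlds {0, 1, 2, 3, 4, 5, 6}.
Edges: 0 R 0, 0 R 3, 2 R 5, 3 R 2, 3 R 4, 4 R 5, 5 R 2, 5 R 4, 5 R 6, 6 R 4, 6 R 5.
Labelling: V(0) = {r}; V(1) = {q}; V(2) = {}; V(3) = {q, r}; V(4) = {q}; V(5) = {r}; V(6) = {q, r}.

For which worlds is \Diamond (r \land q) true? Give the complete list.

0, 5

Recall that \Diamond ψ holds at a world iff ψ holds at some accessible world.
Let φ = \Diamond (r \land q). Evaluate φ at each world:
  0 (successors {0, 3}): φ is true.
  1 (successors ∅): φ is false.
  2 (successors {5}): φ is false.
  3 (successors {2, 4}): φ is false.
  4 (successors {5}): φ is false.
  5 (successors {2, 4, 6}): φ is true.
  6 (successors {4, 5}): φ is false.
For instance, at 4:
  At 4: \Diamond (r \land q) requires r \land q at some successor in {5}.
    At 5: r \land q is false.
  So \Diamond (r \land q) is false at 4.
Satisfying worlds: {0, 5}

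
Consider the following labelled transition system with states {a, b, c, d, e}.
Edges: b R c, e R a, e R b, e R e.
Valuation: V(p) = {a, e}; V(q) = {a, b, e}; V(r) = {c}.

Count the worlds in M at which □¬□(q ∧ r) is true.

Recall that □ψ holds at a world iff ψ holds at every accessible world, and ◇ψ holds iff ψ holds at some accessible world.
Let φ = □¬□(q ∧ r). Evaluate φ at each world:
  a (successors ∅): φ is true.
  b (successors {c}): φ is false.
  c (successors ∅): φ is true.
  d (successors ∅): φ is true.
  e (successors {a, b, e}): φ is false.
For instance, at b:
  At b: □¬□(q ∧ r) requires ¬□(q ∧ r) at every successor {c}.
    ¬□(q ∧ r) fails at c, so □¬□(q ∧ r) is false at b.
      At c: □(q ∧ r) is true, so ¬□(q ∧ r) is false.
Satisfying worlds: {a, c, d}

3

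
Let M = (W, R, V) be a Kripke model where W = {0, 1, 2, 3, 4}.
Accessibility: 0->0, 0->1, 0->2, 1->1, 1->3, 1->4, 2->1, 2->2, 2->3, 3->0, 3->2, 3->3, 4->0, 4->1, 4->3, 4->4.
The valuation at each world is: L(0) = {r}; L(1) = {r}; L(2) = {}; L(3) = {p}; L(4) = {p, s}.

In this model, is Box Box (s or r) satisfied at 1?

No

At 1: Box Box (s or r) requires Box (s or r) at every successor {1, 3, 4}.
  Box (s or r) fails at 1, so Box Box (s or r) is false at 1.
    At 1: Box (s or r) requires s or r at every successor {1, 3, 4}.
      s or r fails at 3, so Box (s or r) is false at 1.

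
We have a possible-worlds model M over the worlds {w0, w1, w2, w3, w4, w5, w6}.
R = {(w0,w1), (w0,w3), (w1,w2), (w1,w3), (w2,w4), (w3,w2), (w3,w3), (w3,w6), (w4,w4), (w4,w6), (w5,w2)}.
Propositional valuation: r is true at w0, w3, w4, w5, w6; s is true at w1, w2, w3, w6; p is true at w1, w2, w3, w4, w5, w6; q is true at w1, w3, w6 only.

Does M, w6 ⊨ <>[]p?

No

At w6: no accessible worlds, so <>[]p is false.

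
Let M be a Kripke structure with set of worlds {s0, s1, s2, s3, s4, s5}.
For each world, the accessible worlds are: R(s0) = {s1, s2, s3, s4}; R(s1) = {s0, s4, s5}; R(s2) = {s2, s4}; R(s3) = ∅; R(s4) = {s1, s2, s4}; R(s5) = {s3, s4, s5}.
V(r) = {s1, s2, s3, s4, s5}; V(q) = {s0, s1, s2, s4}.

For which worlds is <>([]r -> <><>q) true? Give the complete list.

s0, s1, s2, s4, s5

Let φ = <>([]r -> <><>q). Evaluate φ at each world:
  s0 (successors {s1, s2, s3, s4}): φ is true.
  s1 (successors {s0, s4, s5}): φ is true.
  s2 (successors {s2, s4}): φ is true.
  s3 (successors ∅): φ is false.
  s4 (successors {s1, s2, s4}): φ is true.
  s5 (successors {s3, s4, s5}): φ is true.
For instance, at s2:
  At s2: <>([]r -> <><>q) requires []r -> <><>q at some successor in {s2, s4}.
    []r -> <><>q holds at s2, so <>([]r -> <><>q) is true at s2.
      At s2: []r is true, <><>q is true, so []r -> <><>q is true.
Satisfying worlds: {s0, s1, s2, s4, s5}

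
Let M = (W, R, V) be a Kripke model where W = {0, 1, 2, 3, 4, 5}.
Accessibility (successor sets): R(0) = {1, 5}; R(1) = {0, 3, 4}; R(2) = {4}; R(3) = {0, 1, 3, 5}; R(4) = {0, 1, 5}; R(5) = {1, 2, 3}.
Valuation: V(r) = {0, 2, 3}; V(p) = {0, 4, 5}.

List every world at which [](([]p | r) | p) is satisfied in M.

Let φ = [](([]p | r) | p). Evaluate φ at each world:
  0 (successors {1, 5}): φ is false.
  1 (successors {0, 3, 4}): φ is true.
  2 (successors {4}): φ is true.
  3 (successors {0, 1, 3, 5}): φ is false.
  4 (successors {0, 1, 5}): φ is false.
  5 (successors {1, 2, 3}): φ is false.
For instance, at 3:
  At 3: [](([]p | r) | p) requires ([]p | r) | p at every successor {0, 1, 3, 5}.
    ([]p | r) | p fails at 1, so [](([]p | r) | p) is false at 3.
      At 1: []p | r is false, p is false, so ([]p | r) | p is false.
Satisfying worlds: {1, 2}

1, 2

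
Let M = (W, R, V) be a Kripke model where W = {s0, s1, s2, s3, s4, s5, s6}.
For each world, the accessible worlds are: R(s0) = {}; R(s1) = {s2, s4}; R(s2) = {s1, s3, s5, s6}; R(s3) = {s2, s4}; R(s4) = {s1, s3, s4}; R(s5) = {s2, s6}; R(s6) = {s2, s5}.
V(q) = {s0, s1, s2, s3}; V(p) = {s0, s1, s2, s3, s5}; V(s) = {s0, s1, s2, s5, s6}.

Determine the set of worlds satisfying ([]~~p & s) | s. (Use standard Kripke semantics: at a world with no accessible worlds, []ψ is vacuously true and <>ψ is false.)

Let φ = ([]~~p & s) | s. Evaluate φ at each world:
  s0 (successors ∅): φ is true.
  s1 (successors {s2, s4}): φ is true.
  s2 (successors {s1, s3, s5, s6}): φ is true.
  s3 (successors {s2, s4}): φ is false.
  s4 (successors {s1, s3, s4}): φ is false.
  s5 (successors {s2, s6}): φ is true.
  s6 (successors {s2, s5}): φ is true.
For instance, at s5:
  At s5: []~~p & s is false, s is true, so ([]~~p & s) | s is true.
    At s5: []~~p is false, s is true, so []~~p & s is false.
      At s5: []~~p requires ~~p at every successor {s2, s6}.
        ~~p fails at s6, so []~~p is false at s5.
Satisfying worlds: {s0, s1, s2, s5, s6}

s0, s1, s2, s5, s6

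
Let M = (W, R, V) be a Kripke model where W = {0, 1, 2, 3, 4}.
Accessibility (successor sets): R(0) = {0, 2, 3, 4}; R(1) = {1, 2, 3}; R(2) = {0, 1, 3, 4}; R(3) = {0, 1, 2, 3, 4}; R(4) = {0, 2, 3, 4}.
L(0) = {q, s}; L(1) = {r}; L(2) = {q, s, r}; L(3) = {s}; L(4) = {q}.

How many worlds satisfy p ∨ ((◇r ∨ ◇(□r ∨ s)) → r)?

Recall that □ψ holds at a world iff ψ holds at every accessible world, and ◇ψ holds iff ψ holds at some accessible world.
Let φ = p ∨ ((◇r ∨ ◇(□r ∨ s)) → r). Evaluate φ at each world:
  0 (successors {0, 2, 3, 4}): φ is false.
  1 (successors {1, 2, 3}): φ is true.
  2 (successors {0, 1, 3, 4}): φ is true.
  3 (successors {0, 1, 2, 3, 4}): φ is false.
  4 (successors {0, 2, 3, 4}): φ is false.
For instance, at 3:
  At 3: p is false, (◇r ∨ ◇(□r ∨ s)) → r is false, so p ∨ ((◇r ∨ ◇(□r ∨ s)) → r) is false.
    At 3: ◇r ∨ ◇(□r ∨ s) is true, r is false, so (◇r ∨ ◇(□r ∨ s)) → r is false.
      At 3: ◇r is true, ◇(□r ∨ s) is true, so ◇r ∨ ◇(□r ∨ s) is true.
Satisfying worlds: {1, 2}

2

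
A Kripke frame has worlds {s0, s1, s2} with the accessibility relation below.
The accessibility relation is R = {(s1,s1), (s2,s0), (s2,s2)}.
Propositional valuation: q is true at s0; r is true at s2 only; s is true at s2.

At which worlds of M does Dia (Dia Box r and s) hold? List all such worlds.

Let φ = Dia (Dia Box r and s). Evaluate φ at each world:
  s0 (successors ∅): φ is false.
  s1 (successors {s1}): φ is false.
  s2 (successors {s0, s2}): φ is true.
For instance, at s1:
  At s1: Dia (Dia Box r and s) requires Dia Box r and s at some successor in {s1}.
    At s1: Dia Box r and s is false.
  So Dia (Dia Box r and s) is false at s1.
Satisfying worlds: {s2}

s2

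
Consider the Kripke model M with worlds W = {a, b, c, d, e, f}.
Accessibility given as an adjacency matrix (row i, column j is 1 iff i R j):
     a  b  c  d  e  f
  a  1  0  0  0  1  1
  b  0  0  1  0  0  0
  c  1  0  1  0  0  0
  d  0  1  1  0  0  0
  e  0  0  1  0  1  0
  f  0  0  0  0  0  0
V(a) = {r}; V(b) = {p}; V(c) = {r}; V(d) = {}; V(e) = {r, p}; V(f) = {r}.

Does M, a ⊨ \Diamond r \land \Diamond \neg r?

No

At a: \Diamond r is true, \Diamond \neg r is false, so \Diamond r \land \Diamond \neg r is false.
  At a: \Diamond r requires r at some successor in {a, e, f}.
    r holds at a, so \Diamond r is true at a.
  At a: \Diamond \neg r requires \neg r at some successor in {a, e, f}.
    At a: \neg r is false.
    At e: \neg r is false.
    At f: \neg r is false.
  So \Diamond \neg r is false at a.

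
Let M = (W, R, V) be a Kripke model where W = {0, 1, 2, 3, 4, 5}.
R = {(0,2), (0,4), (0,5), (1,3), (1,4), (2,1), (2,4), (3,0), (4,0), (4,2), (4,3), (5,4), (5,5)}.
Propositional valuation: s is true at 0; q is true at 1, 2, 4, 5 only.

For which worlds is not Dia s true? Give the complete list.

Let φ = not Dia s. Evaluate φ at each world:
  0 (successors {2, 4, 5}): φ is true.
  1 (successors {3, 4}): φ is true.
  2 (successors {1, 4}): φ is true.
  3 (successors {0}): φ is false.
  4 (successors {0, 2, 3}): φ is false.
  5 (successors {4, 5}): φ is true.
For instance, at 2:
  At 2: Dia s is false, so not Dia s is true.
    At 2: Dia s requires s at some successor in {1, 4}.
      At 1: s is false.
      At 4: s is false.
    So Dia s is false at 2.
Satisfying worlds: {0, 1, 2, 5}

0, 1, 2, 5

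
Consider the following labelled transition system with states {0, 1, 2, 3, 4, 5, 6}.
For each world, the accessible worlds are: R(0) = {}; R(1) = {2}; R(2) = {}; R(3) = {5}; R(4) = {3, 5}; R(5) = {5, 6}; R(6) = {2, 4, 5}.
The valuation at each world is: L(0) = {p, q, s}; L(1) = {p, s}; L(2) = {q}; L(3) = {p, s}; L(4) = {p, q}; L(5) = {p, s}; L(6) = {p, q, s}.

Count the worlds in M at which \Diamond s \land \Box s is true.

3

Let φ = \Diamond s \land \Box s. Evaluate φ at each world:
  0 (successors ∅): φ is false.
  1 (successors {2}): φ is false.
  2 (successors ∅): φ is false.
  3 (successors {5}): φ is true.
  4 (successors {3, 5}): φ is true.
  5 (successors {5, 6}): φ is true.
  6 (successors {2, 4, 5}): φ is false.
For instance, at 6:
  At 6: \Diamond s is true, \Box s is false, so \Diamond s \land \Box s is false.
    At 6: \Diamond s requires s at some successor in {2, 4, 5}.
      s holds at 5, so \Diamond s is true at 6.
    At 6: \Box s requires s at every successor {2, 4, 5}.
      s fails at 2, so \Box s is false at 6.
Satisfying worlds: {3, 4, 5}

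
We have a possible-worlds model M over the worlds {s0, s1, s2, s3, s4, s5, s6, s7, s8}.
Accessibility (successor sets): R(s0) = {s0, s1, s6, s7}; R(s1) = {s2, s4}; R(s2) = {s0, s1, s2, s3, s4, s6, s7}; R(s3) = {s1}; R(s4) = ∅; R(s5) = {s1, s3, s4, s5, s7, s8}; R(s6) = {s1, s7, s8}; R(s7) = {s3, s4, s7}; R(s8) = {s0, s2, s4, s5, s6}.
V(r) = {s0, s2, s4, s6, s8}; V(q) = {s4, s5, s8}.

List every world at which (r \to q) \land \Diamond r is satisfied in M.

Let φ = (r \to q) \land \Diamond r. Evaluate φ at each world:
  s0 (successors {s0, s1, s6, s7}): φ is false.
  s1 (successors {s2, s4}): φ is true.
  s2 (successors {s0, s1, s2, s3, s4, s6, s7}): φ is false.
  s3 (successors {s1}): φ is false.
  s4 (successors ∅): φ is false.
  s5 (successors {s1, s3, s4, s5, s7, s8}): φ is true.
  s6 (successors {s1, s7, s8}): φ is false.
  s7 (successors {s3, s4, s7}): φ is true.
  s8 (successors {s0, s2, s4, s5, s6}): φ is true.
For instance, at s7:
  At s7: r \to q is true, \Diamond r is true, so (r \to q) \land \Diamond r is true.
    At s7: \Diamond r requires r at some successor in {s3, s4, s7}.
      r holds at s4, so \Diamond r is true at s7.
Satisfying worlds: {s1, s5, s7, s8}

s1, s5, s7, s8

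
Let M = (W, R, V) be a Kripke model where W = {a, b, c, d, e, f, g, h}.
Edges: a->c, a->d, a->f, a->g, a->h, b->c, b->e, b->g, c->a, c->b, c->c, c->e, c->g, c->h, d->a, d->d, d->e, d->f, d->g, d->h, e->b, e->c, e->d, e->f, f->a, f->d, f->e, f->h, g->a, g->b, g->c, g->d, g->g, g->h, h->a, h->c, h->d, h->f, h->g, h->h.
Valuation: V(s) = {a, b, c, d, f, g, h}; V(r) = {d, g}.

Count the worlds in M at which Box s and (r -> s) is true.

Let φ = Box s and (r -> s). Evaluate φ at each world:
  a (successors {c, d, f, g, h}): φ is true.
  b (successors {c, e, g}): φ is false.
  c (successors {a, b, c, e, g, h}): φ is false.
  d (successors {a, d, e, f, g, h}): φ is false.
  e (successors {b, c, d, f}): φ is true.
  f (successors {a, d, e, h}): φ is false.
  g (successors {a, b, c, d, g, h}): φ is true.
  h (successors {a, c, d, f, g, h}): φ is true.
For instance, at e:
  At e: Box s is true, r -> s is true, so Box s and (r -> s) is true.
    At e: Box s requires s at every successor {b, c, d, f}.
      At b: s is true.
      At c: s is true.
      At d: s is true.
      At f: s is true.
    So Box s is true at e.
Satisfying worlds: {a, e, g, h}

4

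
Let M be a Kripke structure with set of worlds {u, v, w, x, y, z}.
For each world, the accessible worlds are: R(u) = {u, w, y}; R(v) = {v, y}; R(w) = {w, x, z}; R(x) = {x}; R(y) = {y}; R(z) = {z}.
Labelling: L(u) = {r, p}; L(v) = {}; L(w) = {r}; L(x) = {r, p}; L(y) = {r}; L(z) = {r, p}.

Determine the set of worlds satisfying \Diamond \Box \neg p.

u, v, y

Recall that \Box ψ holds at a world iff ψ holds at every accessible world, and \Diamond ψ holds iff ψ holds at some accessible world.
Let φ = \Diamond \Box \neg p. Evaluate φ at each world:
  u (successors {u, w, y}): φ is true.
  v (successors {v, y}): φ is true.
  w (successors {w, x, z}): φ is false.
  x (successors {x}): φ is false.
  y (successors {y}): φ is true.
  z (successors {z}): φ is false.
For instance, at y:
  At y: \Diamond \Box \neg p requires \Box \neg p at some successor in {y}.
    \Box \neg p holds at y, so \Diamond \Box \neg p is true at y.
      At y: \Box \neg p requires \neg p at every successor {y}.
        At y: \neg p is true.
      So \Box \neg p is true at y.
Satisfying worlds: {u, v, y}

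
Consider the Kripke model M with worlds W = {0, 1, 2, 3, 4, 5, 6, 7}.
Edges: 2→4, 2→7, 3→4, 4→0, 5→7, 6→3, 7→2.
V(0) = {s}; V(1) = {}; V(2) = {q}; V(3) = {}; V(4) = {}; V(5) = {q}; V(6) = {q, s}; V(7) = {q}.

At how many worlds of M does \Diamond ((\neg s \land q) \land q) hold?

Recall that \Diamond ψ holds at a world iff ψ holds at some accessible world.
Let φ = \Diamond ((\neg s \land q) \land q). Evaluate φ at each world:
  0 (successors ∅): φ is false.
  1 (successors ∅): φ is false.
  2 (successors {4, 7}): φ is true.
  3 (successors {4}): φ is false.
  4 (successors {0}): φ is false.
  5 (successors {7}): φ is true.
  6 (successors {3}): φ is false.
  7 (successors {2}): φ is true.
For instance, at 2:
  At 2: \Diamond ((\neg s \land q) \land q) requires (\neg s \land q) \land q at some successor in {4, 7}.
    (\neg s \land q) \land q holds at 7, so \Diamond ((\neg s \land q) \land q) is true at 2.
Satisfying worlds: {2, 5, 7}

3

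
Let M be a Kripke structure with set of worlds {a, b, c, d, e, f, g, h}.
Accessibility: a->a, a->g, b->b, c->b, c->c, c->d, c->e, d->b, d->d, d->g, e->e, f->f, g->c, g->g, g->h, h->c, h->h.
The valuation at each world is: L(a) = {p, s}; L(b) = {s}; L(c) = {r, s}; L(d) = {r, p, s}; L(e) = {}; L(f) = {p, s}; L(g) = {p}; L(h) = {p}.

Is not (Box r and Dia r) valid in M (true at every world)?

Yes

Let φ = not (Box r and Dia r). Evaluate φ at each world:
  a (successors {a, g}): φ is true.
  b (successors {b}): φ is true.
  c (successors {b, c, d, e}): φ is true.
  d (successors {b, d, g}): φ is true.
  e (successors {e}): φ is true.
  f (successors {f}): φ is true.
  g (successors {c, g, h}): φ is true.
  h (successors {c, h}): φ is true.
For instance, at b:
  At b: Box r and Dia r is false, so not (Box r and Dia r) is true.
    At b: Box r is false, Dia r is false, so Box r and Dia r is false.
      At b: Box r requires r at every successor {b}.
        r fails at b, so Box r is false at b.
      At b: Dia r requires r at some successor in {b}.
        At b: r is false.
      So Dia r is false at b.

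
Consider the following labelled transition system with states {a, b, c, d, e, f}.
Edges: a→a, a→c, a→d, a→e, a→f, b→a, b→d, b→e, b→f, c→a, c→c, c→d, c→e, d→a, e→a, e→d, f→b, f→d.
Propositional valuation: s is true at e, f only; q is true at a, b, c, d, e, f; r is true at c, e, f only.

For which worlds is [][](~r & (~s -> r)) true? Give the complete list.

none

Let φ = [][](~r & (~s -> r)). Evaluate φ at each world:
  a (successors {a, c, d, e, f}): φ is false.
  b (successors {a, d, e, f}): φ is false.
  c (successors {a, c, d, e}): φ is false.
  d (successors {a}): φ is false.
  e (successors {a, d}): φ is false.
  f (successors {b, d}): φ is false.
For instance, at d:
  At d: [][](~r & (~s -> r)) requires [](~r & (~s -> r)) at every successor {a}.
    [](~r & (~s -> r)) fails at a, so [][](~r & (~s -> r)) is false at d.
      At a: [](~r & (~s -> r)) requires ~r & (~s -> r) at every successor {a, c, d, e, f}.
        ~r & (~s -> r) fails at a, so [](~r & (~s -> r)) is false at a.
Satisfying worlds: none.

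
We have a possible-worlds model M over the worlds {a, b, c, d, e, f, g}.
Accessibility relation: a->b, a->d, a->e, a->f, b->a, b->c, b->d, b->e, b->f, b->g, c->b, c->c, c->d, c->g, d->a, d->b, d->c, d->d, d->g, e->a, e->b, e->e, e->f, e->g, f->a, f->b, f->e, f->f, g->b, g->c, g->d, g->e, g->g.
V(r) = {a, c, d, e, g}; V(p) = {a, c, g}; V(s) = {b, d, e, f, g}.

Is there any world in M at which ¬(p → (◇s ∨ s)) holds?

No

Recall that ◇ψ holds at a world iff ψ holds at some accessible world.
Let φ = ¬(p → (◇s ∨ s)). Evaluate φ at each world:
  a (successors {b, d, e, f}): φ is false.
  b (successors {a, c, d, e, f, g}): φ is false.
  c (successors {b, c, d, g}): φ is false.
  d (successors {a, b, c, d, g}): φ is false.
  e (successors {a, b, e, f, g}): φ is false.
  f (successors {a, b, e, f}): φ is false.
  g (successors {b, c, d, e, g}): φ is false.
For instance, at d:
  At d: p → (◇s ∨ s) is true, so ¬(p → (◇s ∨ s)) is false.
    At d: p is false, ◇s ∨ s is true, so p → (◇s ∨ s) is true.
      At d: ◇s is true, s is true, so ◇s ∨ s is true.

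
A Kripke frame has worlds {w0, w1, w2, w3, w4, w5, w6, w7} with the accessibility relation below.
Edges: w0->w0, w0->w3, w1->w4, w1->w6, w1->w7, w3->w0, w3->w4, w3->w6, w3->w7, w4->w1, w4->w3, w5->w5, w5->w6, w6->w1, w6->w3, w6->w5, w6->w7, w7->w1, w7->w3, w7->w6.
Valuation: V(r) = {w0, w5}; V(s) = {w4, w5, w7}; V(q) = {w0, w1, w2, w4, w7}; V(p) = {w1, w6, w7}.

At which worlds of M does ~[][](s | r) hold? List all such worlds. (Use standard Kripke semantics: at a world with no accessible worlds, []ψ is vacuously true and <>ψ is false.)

Let φ = ~[][](s | r). Evaluate φ at each world:
  w0 (successors {w0, w3}): φ is true.
  w1 (successors {w4, w6, w7}): φ is true.
  w2 (successors ∅): φ is false.
  w3 (successors {w0, w4, w6, w7}): φ is true.
  w4 (successors {w1, w3}): φ is true.
  w5 (successors {w5, w6}): φ is true.
  w6 (successors {w1, w3, w5, w7}): φ is true.
  w7 (successors {w1, w3, w6}): φ is true.
For instance, at w4:
  At w4: [][](s | r) is false, so ~[][](s | r) is true.
    At w4: [][](s | r) requires [](s | r) at every successor {w1, w3}.
      [](s | r) fails at w1, so [][](s | r) is false at w4.
Satisfying worlds: {w0, w1, w3, w4, w5, w6, w7}

w0, w1, w3, w4, w5, w6, w7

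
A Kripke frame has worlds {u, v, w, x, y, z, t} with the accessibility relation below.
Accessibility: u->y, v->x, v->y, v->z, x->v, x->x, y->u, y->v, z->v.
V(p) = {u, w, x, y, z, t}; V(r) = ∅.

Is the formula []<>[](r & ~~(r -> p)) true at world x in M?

Recall that []ψ holds at a world iff ψ holds at every accessible world, and <>ψ holds iff ψ holds at some accessible world.
At x: []<>[](r & ~~(r -> p)) requires <>[](r & ~~(r -> p)) at every successor {v, x}.
  <>[](r & ~~(r -> p)) fails at v, so []<>[](r & ~~(r -> p)) is false at x.
    At v: <>[](r & ~~(r -> p)) requires [](r & ~~(r -> p)) at some successor in {x, y, z}.
      At x: [](r & ~~(r -> p)) is false.
      At y: [](r & ~~(r -> p)) is false.
      At z: [](r & ~~(r -> p)) is false.
    So <>[](r & ~~(r -> p)) is false at v.

No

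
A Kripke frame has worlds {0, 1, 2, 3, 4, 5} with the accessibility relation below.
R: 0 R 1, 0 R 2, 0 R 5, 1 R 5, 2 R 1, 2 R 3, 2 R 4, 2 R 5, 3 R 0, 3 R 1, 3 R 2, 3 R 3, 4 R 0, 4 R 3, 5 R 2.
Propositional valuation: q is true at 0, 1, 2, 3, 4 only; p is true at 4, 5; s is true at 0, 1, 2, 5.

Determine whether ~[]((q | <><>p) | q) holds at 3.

At 3: []((q | <><>p) | q) is true, so ~[]((q | <><>p) | q) is false.
  At 3: []((q | <><>p) | q) requires (q | <><>p) | q at every successor {0, 1, 2, 3}.
    At 0: (q | <><>p) | q is true.
    At 1: (q | <><>p) | q is true.
    At 2: (q | <><>p) | q is true.
    At 3: (q | <><>p) | q is true.
  So []((q | <><>p) | q) is true at 3.

No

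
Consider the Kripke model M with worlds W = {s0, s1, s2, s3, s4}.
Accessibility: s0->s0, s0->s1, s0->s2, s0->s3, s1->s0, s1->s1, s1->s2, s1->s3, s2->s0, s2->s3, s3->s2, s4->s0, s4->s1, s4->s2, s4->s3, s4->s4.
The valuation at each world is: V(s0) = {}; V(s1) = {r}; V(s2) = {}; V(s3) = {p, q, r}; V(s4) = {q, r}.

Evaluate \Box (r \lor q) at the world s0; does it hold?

At s0: \Box (r \lor q) requires r \lor q at every successor {s0, s1, s2, s3}.
  r \lor q fails at s0, so \Box (r \lor q) is false at s0.

No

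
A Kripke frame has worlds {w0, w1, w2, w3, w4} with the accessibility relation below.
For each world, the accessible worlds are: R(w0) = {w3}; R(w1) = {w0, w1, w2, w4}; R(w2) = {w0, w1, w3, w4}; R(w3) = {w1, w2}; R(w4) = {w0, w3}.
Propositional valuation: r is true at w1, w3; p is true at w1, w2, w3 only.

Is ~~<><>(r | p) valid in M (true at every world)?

Recall that <>ψ holds at a world iff ψ holds at some accessible world.
Let φ = ~~<><>(r | p). Evaluate φ at each world:
  w0 (successors {w3}): φ is true.
  w1 (successors {w0, w1, w2, w4}): φ is true.
  w2 (successors {w0, w1, w3, w4}): φ is true.
  w3 (successors {w1, w2}): φ is true.
  w4 (successors {w0, w3}): φ is true.
For instance, at w2:
  At w2: ~<><>(r | p) is false, so ~~<><>(r | p) is true.
    At w2: <><>(r | p) is true, so ~<><>(r | p) is false.
      At w2: <><>(r | p) requires <>(r | p) at some successor in {w0, w1, w3, w4}.
        <>(r | p) holds at w0, so <><>(r | p) is true at w2.

Yes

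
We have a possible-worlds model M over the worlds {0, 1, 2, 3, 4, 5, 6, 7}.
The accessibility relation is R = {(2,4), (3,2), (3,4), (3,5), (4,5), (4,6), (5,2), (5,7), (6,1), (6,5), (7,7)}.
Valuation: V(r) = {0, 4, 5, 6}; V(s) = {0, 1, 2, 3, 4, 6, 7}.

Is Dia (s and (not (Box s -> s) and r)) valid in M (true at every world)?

Recall that Box ψ holds at a world iff ψ holds at every accessible world, and Dia ψ holds iff ψ holds at some accessible world.
Let φ = Dia (s and (not (Box s -> s) and r)). Evaluate φ at each world:
  0 (successors ∅): φ is false.
  1 (successors ∅): φ is false.
  2 (successors {4}): φ is false.
  3 (successors {2, 4, 5}): φ is false.
  4 (successors {5, 6}): φ is false.
  5 (successors {2, 7}): φ is false.
  6 (successors {1, 5}): φ is false.
  7 (successors {7}): φ is false.
Detail at 0 (counterexample):
  At 0: no accessible worlds, so Dia (s and (not (Box s -> s) and r)) is false.

No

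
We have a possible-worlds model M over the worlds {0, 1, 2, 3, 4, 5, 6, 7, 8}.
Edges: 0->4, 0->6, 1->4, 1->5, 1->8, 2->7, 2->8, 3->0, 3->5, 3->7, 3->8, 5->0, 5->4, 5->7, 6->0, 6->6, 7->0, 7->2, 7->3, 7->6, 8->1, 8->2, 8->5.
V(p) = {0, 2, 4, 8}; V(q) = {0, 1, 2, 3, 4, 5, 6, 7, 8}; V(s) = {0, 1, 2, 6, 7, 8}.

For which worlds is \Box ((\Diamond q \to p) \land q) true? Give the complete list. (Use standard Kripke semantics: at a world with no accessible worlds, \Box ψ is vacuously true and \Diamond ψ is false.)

4

Let φ = \Box ((\Diamond q \to p) \land q). Evaluate φ at each world:
  0 (successors {4, 6}): φ is false.
  1 (successors {4, 5, 8}): φ is false.
  2 (successors {7, 8}): φ is false.
  3 (successors {0, 5, 7, 8}): φ is false.
  4 (successors ∅): φ is true.
  5 (successors {0, 4, 7}): φ is false.
  6 (successors {0, 6}): φ is false.
  7 (successors {0, 2, 3, 6}): φ is false.
  8 (successors {1, 2, 5}): φ is false.
For instance, at 6:
  At 6: \Box ((\Diamond q \to p) \land q) requires (\Diamond q \to p) \land q at every successor {0, 6}.
    (\Diamond q \to p) \land q fails at 6, so \Box ((\Diamond q \to p) \land q) is false at 6.
      At 6: \Diamond q \to p is false, q is true, so (\Diamond q \to p) \land q is false.
Satisfying worlds: {4}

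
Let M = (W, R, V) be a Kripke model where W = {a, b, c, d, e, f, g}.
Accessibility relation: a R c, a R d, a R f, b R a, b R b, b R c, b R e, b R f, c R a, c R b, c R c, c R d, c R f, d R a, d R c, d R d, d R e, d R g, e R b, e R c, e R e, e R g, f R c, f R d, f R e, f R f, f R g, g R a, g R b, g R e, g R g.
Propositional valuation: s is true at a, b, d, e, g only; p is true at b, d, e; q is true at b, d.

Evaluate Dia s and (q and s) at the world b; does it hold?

Yes

At b: Dia s is true, q and s is true, so Dia s and (q and s) is true.
  At b: Dia s requires s at some successor in {a, b, c, e, f}.
    s holds at a, so Dia s is true at b.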